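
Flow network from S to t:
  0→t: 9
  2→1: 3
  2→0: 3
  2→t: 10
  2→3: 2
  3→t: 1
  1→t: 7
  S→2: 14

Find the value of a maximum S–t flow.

14

Augment S→2→t: bottleneck 10. Total 10.
Augment S→2→1→t: bottleneck 3. Total 13.
Augment S→2→0→t: bottleneck 1. Total 14.
No augmenting path remains in the residual graph.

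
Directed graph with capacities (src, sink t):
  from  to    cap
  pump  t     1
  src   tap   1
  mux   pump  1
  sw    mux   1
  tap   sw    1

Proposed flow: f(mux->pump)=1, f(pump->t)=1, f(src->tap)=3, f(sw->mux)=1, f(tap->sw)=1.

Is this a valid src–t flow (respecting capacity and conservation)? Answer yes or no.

No

Capacity violated on src->tap: flow 3 > capacity 1.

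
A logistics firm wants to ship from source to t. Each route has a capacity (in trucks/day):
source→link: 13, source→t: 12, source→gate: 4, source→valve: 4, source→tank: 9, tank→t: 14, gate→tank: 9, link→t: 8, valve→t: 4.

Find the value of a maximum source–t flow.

Augment source→t: bottleneck 12. Total 12.
Augment source→tank→t: bottleneck 9. Total 21.
Augment source→link→t: bottleneck 8. Total 29.
Augment source→valve→t: bottleneck 4. Total 33.
Augment source→gate→tank→t: bottleneck 4. Total 37.
No augmenting path remains in the residual graph.

37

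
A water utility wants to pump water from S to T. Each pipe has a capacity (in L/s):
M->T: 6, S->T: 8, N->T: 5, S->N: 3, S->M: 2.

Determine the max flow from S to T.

Augment S->T: bottleneck 8. Total 8.
Augment S->N->T: bottleneck 3. Total 11.
Augment S->M->T: bottleneck 2. Total 13.
No augmenting path remains in the residual graph.

13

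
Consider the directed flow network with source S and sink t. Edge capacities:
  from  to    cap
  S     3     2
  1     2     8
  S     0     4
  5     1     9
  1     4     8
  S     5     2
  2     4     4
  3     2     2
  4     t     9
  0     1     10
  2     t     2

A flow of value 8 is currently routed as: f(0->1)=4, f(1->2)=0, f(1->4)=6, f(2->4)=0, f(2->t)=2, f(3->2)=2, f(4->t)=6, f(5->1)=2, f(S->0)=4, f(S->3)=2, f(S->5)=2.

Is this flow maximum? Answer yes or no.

Residual reachable from S: {S}; t is not reachable.
Saturated cut: S->5, S->0, S->3 with total capacity 8 = current flow value. Flow is maximum.

Yes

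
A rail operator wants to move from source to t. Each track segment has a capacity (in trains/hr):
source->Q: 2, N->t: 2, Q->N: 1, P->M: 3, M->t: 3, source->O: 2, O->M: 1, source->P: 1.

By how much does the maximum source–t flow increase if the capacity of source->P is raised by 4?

Original max flow = 3.
After raising cap(source->P), augmenting paths through that edge carry 1 more unit.
New max flow = 4. Increase = 1.

1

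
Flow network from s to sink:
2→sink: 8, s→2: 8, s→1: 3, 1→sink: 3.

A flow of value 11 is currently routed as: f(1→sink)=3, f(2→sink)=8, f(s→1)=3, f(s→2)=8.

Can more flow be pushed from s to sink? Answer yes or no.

Residual reachable from s: {s}; sink is not reachable.
Saturated cut: s→2, s→1 with total capacity 11 = current flow value. Flow is maximum.

No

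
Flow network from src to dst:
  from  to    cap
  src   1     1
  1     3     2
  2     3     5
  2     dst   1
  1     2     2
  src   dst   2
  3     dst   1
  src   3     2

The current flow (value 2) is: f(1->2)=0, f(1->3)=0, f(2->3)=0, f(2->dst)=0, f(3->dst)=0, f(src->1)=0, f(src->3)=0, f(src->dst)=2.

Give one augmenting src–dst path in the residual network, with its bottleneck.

Residual along src->3->dst: src->3: 2, 3->dst: 1.
Bottleneck = min = 1.

src->3->dst, bottleneck 1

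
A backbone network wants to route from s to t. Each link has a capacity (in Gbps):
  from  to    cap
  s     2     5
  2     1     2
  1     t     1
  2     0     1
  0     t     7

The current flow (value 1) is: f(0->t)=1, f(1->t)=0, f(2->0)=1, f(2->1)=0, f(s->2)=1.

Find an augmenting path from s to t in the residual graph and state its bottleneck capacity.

s->2->1->t, bottleneck 1

Residual along s->2->1->t: s->2: 4, 2->1: 2, 1->t: 1.
Bottleneck = min = 1.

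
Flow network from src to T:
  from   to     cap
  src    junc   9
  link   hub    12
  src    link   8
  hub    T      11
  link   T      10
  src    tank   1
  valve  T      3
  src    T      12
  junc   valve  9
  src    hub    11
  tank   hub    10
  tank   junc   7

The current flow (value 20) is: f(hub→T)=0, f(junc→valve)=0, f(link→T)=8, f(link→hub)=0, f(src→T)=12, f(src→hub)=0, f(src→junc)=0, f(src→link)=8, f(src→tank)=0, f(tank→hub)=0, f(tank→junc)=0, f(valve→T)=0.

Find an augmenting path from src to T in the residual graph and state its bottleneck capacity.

Residual along src→hub→T: src→hub: 11, hub→T: 11.
Bottleneck = min = 11.

src→hub→T, bottleneck 11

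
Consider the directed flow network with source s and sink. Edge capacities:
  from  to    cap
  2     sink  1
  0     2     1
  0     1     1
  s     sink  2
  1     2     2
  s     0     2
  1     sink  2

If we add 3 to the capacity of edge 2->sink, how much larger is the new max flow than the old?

Original max flow = 4.
Edge 2->sink does not cross the min cut (source side {s}), so extra capacity there cannot help.
New max flow = 4. Increase = 0.

0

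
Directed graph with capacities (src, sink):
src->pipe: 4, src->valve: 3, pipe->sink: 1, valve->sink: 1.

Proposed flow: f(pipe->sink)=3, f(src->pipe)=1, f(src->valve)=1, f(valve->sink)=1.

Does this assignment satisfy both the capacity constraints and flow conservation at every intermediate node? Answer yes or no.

No

Capacity violated on pipe->sink: flow 3 > capacity 1.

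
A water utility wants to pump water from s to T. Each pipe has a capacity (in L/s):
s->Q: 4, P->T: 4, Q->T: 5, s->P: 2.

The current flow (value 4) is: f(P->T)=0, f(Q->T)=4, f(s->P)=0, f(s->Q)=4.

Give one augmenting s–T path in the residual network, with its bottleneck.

Residual along s->P->T: s->P: 2, P->T: 4.
Bottleneck = min = 2.

s->P->T, bottleneck 2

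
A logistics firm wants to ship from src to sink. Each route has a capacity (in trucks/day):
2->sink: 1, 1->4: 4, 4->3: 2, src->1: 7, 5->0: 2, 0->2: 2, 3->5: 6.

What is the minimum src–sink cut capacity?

Max flow = 1 (via 1 augmenting path).
In the residual at optimum, the set reachable from src is {0, 1, 2, 3, 4, 5, src}.
Cut edges: 2->sink (cap 1). Sum = 1.

1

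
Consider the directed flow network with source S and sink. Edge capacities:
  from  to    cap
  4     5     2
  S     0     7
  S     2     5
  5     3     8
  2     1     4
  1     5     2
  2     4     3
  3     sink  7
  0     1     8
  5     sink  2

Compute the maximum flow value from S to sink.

4

Augment S→2→4→5→sink: bottleneck 2. Total 2.
Augment S→2→1→5→3→sink: bottleneck 2. Total 4.
No augmenting path remains in the residual graph.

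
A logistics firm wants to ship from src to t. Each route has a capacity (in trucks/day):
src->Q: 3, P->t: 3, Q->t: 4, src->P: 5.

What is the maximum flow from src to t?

6

Augment src->P->t: bottleneck 3. Total 3.
Augment src->Q->t: bottleneck 3. Total 6.
No augmenting path remains in the residual graph.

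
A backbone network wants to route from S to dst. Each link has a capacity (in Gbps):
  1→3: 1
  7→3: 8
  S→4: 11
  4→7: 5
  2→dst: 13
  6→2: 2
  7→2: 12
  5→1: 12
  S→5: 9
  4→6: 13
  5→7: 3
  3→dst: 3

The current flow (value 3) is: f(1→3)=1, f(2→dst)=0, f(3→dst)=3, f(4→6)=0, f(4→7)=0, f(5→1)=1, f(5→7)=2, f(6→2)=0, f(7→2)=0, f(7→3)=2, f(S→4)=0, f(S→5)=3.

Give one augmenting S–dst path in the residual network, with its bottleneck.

S→5→7→2→dst, bottleneck 1

Residual along S→5→7→2→dst: S→5: 6, 5→7: 1, 7→2: 12, 2→dst: 13.
Bottleneck = min = 1.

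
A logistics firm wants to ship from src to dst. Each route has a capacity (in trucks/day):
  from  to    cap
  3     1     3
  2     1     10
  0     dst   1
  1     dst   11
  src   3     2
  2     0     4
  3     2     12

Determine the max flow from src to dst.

Augment src→3→1→dst: bottleneck 2. Total 2.
No augmenting path remains in the residual graph.

2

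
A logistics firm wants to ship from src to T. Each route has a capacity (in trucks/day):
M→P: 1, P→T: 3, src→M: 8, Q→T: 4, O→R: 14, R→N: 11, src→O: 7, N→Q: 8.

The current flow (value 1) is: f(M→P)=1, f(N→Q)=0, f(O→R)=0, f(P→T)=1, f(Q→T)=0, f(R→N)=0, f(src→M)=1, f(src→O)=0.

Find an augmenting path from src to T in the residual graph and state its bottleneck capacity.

src→O→R→N→Q→T, bottleneck 4

Residual along src→O→R→N→Q→T: src→O: 7, O→R: 14, R→N: 11, N→Q: 8, Q→T: 4.
Bottleneck = min = 4.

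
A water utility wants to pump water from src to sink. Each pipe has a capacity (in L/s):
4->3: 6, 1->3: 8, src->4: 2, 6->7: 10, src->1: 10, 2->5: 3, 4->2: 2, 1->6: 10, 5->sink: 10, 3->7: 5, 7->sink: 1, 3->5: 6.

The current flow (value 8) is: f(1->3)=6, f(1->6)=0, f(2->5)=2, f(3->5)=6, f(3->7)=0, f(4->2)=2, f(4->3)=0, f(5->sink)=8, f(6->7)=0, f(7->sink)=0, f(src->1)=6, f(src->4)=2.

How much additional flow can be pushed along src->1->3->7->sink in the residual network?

1

Residual capacities along the path: src->1: 4, 1->3: 2, 3->7: 5, 7->sink: 1.
Minimum is 1.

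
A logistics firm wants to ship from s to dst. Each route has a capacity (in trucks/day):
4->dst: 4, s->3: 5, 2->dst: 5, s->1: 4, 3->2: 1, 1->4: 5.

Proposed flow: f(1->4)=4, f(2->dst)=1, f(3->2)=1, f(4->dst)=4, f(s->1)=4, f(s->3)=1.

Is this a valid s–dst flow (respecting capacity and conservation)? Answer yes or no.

Yes

Every edge has 0 ≤ f(e) ≤ cap(e).
At each intermediate node, inflow equals outflow.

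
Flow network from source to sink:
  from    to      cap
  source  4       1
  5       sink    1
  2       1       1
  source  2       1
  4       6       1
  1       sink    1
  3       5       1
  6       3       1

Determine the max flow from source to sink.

Augment source->2->1->sink: bottleneck 1. Total 1.
Augment source->4->6->3->5->sink: bottleneck 1. Total 2.
No augmenting path remains in the residual graph.

2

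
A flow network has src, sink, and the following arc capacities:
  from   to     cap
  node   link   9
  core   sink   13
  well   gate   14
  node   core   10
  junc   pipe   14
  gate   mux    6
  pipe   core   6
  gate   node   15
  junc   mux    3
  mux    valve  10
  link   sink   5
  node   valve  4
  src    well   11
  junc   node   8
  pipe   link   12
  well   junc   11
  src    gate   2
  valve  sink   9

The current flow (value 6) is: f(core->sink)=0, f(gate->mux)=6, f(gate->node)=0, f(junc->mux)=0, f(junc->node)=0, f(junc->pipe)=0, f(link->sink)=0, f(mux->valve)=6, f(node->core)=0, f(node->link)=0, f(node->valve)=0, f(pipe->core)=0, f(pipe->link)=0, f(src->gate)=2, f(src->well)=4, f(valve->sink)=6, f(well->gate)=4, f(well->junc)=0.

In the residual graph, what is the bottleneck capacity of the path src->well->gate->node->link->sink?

Residual capacities along the path: src->well: 7, well->gate: 10, gate->node: 15, node->link: 9, link->sink: 5.
Minimum is 5.

5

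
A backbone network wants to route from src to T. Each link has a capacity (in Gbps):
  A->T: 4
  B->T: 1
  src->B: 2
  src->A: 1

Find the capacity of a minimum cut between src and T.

Max flow = 2 (via 2 augmenting paths).
In the residual at optimum, the set reachable from src is {B, src}.
Cut edges: src->A (cap 1), B->T (cap 1). Sum = 2.

2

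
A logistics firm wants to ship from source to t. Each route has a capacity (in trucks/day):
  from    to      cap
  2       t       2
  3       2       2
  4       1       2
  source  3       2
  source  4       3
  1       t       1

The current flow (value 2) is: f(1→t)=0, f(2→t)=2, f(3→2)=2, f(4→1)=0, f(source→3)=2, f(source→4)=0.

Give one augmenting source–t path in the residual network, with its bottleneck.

Residual along source→4→1→t: source→4: 3, 4→1: 2, 1→t: 1.
Bottleneck = min = 1.

source→4→1→t, bottleneck 1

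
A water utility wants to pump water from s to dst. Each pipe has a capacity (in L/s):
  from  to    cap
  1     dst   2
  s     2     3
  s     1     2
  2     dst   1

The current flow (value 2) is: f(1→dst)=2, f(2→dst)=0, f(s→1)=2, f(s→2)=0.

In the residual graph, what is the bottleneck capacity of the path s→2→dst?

Residual capacities along the path: s→2: 3, 2→dst: 1.
Minimum is 1.

1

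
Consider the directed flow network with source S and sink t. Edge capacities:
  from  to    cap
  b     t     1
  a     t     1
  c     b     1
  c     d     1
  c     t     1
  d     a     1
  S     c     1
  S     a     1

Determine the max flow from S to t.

2

Augment S→c→t: bottleneck 1. Total 1.
Augment S→a→t: bottleneck 1. Total 2.
No augmenting path remains in the residual graph.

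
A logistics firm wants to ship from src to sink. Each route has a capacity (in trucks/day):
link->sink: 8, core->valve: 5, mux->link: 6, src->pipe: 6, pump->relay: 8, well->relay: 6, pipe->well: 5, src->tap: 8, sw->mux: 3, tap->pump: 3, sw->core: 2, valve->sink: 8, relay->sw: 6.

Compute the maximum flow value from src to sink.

Augment src->tap->pump->relay->sw->core->valve->sink: bottleneck 2. Total 2.
Augment src->tap->pump->relay->sw->mux->link->sink: bottleneck 1. Total 3.
Augment src->pipe->well->relay->sw->mux->link->sink: bottleneck 2. Total 5.
No augmenting path remains in the residual graph.

5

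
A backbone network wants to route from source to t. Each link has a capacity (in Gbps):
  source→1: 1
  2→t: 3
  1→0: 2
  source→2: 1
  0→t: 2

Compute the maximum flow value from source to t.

2

Augment source→2→t: bottleneck 1. Total 1.
Augment source→1→0→t: bottleneck 1. Total 2.
No augmenting path remains in the residual graph.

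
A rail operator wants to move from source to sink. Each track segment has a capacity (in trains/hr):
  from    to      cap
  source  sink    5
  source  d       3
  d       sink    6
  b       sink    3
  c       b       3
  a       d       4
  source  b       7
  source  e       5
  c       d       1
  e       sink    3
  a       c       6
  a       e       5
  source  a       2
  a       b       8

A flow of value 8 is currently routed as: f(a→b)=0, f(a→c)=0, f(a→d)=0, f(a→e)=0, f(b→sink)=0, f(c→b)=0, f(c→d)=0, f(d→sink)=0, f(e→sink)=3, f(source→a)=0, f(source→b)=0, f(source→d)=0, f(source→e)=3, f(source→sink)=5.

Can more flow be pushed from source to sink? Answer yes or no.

Yes

Residual path source→b→sink has bottleneck 3 > 0.
Pushing 3 along it raises the flow to 11, so the given flow is not maximum.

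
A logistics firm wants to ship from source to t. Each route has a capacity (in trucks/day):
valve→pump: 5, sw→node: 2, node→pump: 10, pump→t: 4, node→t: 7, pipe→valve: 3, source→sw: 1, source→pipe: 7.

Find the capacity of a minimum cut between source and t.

4

Max flow = 4 (via 2 augmenting paths).
In the residual at optimum, the set reachable from source is {pipe, source}.
Cut edges: source→sw (cap 1), pipe→valve (cap 3). Sum = 4.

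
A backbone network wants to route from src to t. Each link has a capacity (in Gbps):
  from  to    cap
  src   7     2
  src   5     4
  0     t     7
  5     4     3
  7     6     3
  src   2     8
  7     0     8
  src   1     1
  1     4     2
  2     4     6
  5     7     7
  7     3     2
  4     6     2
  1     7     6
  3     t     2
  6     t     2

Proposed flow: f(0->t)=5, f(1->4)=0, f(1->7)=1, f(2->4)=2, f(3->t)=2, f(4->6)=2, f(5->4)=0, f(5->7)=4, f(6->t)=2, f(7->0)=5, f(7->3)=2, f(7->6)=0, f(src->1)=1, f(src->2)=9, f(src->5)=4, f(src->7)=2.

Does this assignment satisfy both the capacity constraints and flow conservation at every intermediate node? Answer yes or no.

No

Capacity violated on src->2: flow 9 > capacity 8.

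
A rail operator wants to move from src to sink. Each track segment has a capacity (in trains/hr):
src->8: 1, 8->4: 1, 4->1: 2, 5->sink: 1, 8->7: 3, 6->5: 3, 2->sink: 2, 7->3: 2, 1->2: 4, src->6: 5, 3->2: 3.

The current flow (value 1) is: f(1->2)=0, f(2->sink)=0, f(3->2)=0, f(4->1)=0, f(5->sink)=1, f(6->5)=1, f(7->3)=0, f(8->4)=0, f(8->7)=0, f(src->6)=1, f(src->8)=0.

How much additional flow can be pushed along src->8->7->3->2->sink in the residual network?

1

Residual capacities along the path: src->8: 1, 8->7: 3, 7->3: 2, 3->2: 3, 2->sink: 2.
Minimum is 1.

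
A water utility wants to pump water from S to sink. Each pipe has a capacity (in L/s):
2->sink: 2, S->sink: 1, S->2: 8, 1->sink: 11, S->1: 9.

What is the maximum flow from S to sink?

12

Augment S->sink: bottleneck 1. Total 1.
Augment S->2->sink: bottleneck 2. Total 3.
Augment S->1->sink: bottleneck 9. Total 12.
No augmenting path remains in the residual graph.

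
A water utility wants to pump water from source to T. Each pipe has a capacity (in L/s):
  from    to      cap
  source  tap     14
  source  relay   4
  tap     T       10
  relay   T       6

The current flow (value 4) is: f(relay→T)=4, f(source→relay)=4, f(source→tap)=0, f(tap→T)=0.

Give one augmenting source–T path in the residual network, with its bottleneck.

Residual along source→tap→T: source→tap: 14, tap→T: 10.
Bottleneck = min = 10.

source→tap→T, bottleneck 10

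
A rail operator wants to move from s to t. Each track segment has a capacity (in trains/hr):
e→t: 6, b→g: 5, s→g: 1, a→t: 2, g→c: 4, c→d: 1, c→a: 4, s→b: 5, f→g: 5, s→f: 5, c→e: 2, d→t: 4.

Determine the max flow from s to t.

Augment s→g→c→a→t: bottleneck 1. Total 1.
Augment s→b→g→c→a→t: bottleneck 1. Total 2.
Augment s→b→g→c→e→t: bottleneck 2. Total 4.
No augmenting path remains in the residual graph.

4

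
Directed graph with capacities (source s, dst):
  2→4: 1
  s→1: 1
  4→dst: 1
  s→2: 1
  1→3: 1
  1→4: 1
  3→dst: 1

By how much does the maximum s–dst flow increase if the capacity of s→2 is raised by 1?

0

Original max flow = 2.
Even with extra capacity on s→2, another cut of capacity 2 remains binding.
New max flow = 2. Increase = 0.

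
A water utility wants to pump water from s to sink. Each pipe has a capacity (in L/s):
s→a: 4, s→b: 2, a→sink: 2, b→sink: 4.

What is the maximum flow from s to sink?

4

Augment s→b→sink: bottleneck 2. Total 2.
Augment s→a→sink: bottleneck 2. Total 4.
No augmenting path remains in the residual graph.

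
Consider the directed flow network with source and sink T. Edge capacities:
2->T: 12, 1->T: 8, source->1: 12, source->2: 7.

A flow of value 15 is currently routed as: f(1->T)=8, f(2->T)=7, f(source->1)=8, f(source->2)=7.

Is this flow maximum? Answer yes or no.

Residual reachable from source: {1, source}; T is not reachable.
Saturated cut: source->2, 1->T with total capacity 15 = current flow value. Flow is maximum.

Yes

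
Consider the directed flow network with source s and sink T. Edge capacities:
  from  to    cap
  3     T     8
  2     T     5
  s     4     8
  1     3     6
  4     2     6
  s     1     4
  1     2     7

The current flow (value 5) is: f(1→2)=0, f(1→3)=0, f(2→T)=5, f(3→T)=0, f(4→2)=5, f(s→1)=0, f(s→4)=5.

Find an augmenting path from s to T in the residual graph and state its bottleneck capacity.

Residual along s→1→3→T: s→1: 4, 1→3: 6, 3→T: 8.
Bottleneck = min = 4.

s→1→3→T, bottleneck 4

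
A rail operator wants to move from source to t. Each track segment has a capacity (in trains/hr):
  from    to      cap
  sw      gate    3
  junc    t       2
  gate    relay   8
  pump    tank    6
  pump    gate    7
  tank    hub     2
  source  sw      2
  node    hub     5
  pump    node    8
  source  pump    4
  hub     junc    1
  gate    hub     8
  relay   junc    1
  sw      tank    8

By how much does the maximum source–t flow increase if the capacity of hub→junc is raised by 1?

Original max flow = 2.
Even with extra capacity on hub→junc, another cut of capacity 2 remains binding.
New max flow = 2. Increase = 0.

0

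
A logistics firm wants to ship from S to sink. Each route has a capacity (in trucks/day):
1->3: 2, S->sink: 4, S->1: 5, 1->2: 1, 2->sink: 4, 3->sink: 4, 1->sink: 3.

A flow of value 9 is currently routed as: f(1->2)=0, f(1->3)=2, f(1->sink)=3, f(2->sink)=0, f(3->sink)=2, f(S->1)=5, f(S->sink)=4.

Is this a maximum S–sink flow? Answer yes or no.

Yes

Residual reachable from S: {S}; sink is not reachable.
Saturated cut: S->1, S->sink with total capacity 9 = current flow value. Flow is maximum.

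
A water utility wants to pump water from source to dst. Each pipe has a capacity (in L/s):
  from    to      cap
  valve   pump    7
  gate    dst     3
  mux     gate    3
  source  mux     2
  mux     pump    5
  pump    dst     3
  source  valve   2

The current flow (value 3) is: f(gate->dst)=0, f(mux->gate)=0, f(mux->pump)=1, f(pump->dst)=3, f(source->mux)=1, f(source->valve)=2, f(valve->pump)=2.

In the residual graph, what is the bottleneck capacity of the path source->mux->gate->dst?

1

Residual capacities along the path: source->mux: 1, mux->gate: 3, gate->dst: 3.
Minimum is 1.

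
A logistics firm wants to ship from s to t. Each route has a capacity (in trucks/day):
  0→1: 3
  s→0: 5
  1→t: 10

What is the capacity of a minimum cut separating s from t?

Max flow = 3 (via 1 augmenting path).
In the residual at optimum, the set reachable from s is {0, s}.
Cut edges: 0→1 (cap 3). Sum = 3.

3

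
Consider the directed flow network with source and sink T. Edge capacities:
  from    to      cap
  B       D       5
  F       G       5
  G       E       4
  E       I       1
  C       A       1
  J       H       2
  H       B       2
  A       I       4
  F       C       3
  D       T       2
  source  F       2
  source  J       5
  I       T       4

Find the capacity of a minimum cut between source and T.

Max flow = 4 (via 3 augmenting paths).
In the residual at optimum, the set reachable from source is {J, source}.
Cut edges: J→H (cap 2), source→F (cap 2). Sum = 4.

4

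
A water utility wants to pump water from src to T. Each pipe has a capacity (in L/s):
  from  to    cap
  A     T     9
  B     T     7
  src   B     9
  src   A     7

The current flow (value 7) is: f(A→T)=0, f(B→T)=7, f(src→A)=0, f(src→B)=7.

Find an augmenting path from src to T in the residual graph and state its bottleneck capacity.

src→A→T, bottleneck 7

Residual along src→A→T: src→A: 7, A→T: 9.
Bottleneck = min = 7.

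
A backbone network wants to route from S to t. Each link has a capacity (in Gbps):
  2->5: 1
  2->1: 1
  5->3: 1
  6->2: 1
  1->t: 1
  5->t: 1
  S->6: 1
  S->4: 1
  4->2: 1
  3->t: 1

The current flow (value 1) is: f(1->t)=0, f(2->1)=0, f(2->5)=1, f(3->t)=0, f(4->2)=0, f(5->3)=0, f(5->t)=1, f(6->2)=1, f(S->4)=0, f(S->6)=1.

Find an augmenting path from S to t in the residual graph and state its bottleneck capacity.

Residual along S->4->2->1->t: S->4: 1, 4->2: 1, 2->1: 1, 1->t: 1.
Bottleneck = min = 1.

S->4->2->1->t, bottleneck 1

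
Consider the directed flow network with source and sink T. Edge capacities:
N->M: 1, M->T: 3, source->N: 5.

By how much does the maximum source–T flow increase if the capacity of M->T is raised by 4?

Original max flow = 1.
Edge M->T does not cross the min cut (source side {N, source}), so extra capacity there cannot help.
New max flow = 1. Increase = 0.

0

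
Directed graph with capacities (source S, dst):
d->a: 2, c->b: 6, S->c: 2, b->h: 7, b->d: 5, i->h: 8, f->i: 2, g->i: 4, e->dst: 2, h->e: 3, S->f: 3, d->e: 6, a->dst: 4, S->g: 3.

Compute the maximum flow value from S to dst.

Augment S->f->i->h->e->dst: bottleneck 2. Total 2.
Augment S->c->b->d->a->dst: bottleneck 2. Total 4.
No augmenting path remains in the residual graph.

4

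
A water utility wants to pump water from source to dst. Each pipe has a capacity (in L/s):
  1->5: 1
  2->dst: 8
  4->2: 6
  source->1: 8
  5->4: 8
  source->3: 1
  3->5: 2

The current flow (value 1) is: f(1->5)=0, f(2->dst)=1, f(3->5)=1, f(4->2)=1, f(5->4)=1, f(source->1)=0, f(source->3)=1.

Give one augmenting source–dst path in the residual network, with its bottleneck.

Residual along source->1->5->4->2->dst: source->1: 8, 1->5: 1, 5->4: 7, 4->2: 5, 2->dst: 7.
Bottleneck = min = 1.

source->1->5->4->2->dst, bottleneck 1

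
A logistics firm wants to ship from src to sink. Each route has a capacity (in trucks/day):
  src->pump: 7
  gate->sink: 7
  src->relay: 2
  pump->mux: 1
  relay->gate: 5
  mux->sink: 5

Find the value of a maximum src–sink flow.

3

Augment src->relay->gate->sink: bottleneck 2. Total 2.
Augment src->pump->mux->sink: bottleneck 1. Total 3.
No augmenting path remains in the residual graph.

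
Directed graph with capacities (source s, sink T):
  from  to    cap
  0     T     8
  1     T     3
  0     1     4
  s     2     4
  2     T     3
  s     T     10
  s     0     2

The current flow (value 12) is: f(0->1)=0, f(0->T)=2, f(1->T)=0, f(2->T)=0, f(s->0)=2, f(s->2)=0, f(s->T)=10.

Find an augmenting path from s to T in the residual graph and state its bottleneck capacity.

s->2->T, bottleneck 3

Residual along s->2->T: s->2: 4, 2->T: 3.
Bottleneck = min = 3.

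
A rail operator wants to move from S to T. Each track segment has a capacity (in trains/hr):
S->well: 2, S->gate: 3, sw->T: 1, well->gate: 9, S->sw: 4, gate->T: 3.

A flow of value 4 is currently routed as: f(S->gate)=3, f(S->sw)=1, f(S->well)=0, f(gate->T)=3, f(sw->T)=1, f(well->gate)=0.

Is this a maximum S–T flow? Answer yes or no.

Residual reachable from S: {S, gate, sw, well}; T is not reachable.
Saturated cut: sw->T, gate->T with total capacity 4 = current flow value. Flow is maximum.

Yes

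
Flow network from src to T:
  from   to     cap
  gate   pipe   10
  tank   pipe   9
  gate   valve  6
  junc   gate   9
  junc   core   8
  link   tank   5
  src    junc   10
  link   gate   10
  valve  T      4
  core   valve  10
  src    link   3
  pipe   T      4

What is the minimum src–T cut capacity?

Max flow = 8 (via 3 augmenting paths).
In the residual at optimum, the set reachable from src is {core, gate, junc, link, pipe, src, tank, valve}.
Cut edges: pipe→T (cap 4), valve→T (cap 4). Sum = 8.

8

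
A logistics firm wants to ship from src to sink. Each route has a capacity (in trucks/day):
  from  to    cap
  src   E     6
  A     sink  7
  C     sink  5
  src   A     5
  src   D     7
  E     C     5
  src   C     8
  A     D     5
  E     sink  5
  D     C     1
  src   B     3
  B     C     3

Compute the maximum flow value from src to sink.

Augment src->E->sink: bottleneck 5. Total 5.
Augment src->A->sink: bottleneck 5. Total 10.
Augment src->C->sink: bottleneck 5. Total 15.
No augmenting path remains in the residual graph.

15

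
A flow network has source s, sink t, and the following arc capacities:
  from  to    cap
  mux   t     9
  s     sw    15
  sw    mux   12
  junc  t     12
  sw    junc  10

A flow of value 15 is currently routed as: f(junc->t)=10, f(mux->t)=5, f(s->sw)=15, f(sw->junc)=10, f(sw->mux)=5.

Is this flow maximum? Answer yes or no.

Yes

Residual reachable from s: {s}; t is not reachable.
Saturated cut: s->sw with total capacity 15 = current flow value. Flow is maximum.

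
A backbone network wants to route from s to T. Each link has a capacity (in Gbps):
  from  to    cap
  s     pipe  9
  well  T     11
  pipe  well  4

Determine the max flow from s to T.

Augment s->pipe->well->T: bottleneck 4. Total 4.
No augmenting path remains in the residual graph.

4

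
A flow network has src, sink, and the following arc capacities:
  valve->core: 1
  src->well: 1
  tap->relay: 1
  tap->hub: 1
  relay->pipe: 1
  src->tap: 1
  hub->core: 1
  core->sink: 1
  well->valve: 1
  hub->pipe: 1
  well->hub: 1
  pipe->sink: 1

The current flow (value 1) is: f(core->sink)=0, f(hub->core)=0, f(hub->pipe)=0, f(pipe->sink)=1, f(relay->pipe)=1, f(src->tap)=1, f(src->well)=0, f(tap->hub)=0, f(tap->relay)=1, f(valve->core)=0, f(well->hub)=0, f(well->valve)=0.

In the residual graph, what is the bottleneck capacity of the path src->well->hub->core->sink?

Residual capacities along the path: src->well: 1, well->hub: 1, hub->core: 1, core->sink: 1.
Minimum is 1.

1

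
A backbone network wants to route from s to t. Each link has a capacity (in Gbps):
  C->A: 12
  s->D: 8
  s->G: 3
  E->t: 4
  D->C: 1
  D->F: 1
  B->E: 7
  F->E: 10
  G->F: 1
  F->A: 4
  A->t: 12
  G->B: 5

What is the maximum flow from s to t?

Augment s->G->B->E->t: bottleneck 3. Total 3.
Augment s->D->F->E->t: bottleneck 1. Total 4.
Augment s->D->C->A->t: bottleneck 1. Total 5.
No augmenting path remains in the residual graph.

5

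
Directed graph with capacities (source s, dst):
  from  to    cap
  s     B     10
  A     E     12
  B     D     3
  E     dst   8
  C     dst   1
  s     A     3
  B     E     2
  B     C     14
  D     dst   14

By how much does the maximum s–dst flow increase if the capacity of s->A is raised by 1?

1

Original max flow = 9.
After raising cap(s->A), augmenting paths through that edge carry 1 more unit.
New max flow = 10. Increase = 1.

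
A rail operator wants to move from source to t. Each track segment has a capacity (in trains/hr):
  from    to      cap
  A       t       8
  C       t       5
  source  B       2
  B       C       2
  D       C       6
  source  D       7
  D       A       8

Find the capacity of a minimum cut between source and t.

Max flow = 9 (via 2 augmenting paths).
In the residual at optimum, the set reachable from source is {source}.
Cut edges: source→D (cap 7), source→B (cap 2). Sum = 9.

9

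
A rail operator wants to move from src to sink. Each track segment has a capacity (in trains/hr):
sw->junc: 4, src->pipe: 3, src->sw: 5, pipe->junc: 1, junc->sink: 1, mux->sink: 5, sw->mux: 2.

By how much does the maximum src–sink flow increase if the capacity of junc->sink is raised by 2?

2

Original max flow = 3.
After raising cap(junc->sink), augmenting paths through that edge carry 2 more units.
New max flow = 5. Increase = 2.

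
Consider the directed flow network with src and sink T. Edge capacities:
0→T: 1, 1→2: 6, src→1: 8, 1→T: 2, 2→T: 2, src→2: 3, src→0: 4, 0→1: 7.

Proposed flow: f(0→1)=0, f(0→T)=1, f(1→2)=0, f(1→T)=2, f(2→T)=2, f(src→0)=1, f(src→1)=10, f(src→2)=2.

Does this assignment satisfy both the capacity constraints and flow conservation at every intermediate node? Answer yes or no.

Capacity violated on src→1: flow 10 > capacity 8.

No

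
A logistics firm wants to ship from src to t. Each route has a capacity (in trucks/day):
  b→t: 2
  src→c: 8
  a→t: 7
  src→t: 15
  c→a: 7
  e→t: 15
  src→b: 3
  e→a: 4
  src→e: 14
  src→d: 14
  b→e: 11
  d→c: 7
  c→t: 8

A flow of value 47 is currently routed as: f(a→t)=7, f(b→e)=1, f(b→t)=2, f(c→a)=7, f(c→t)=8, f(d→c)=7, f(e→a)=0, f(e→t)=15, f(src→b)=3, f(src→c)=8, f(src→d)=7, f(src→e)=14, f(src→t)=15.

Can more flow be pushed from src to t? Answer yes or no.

Residual reachable from src: {d, src}; t is not reachable.
Saturated cut: src→b, src→c, src→e, src→t, d→c with total capacity 47 = current flow value. Flow is maximum.

No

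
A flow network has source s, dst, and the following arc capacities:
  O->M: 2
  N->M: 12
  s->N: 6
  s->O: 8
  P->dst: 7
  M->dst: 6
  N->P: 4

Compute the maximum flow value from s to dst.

Augment s->O->M->dst: bottleneck 2. Total 2.
Augment s->N->M->dst: bottleneck 4. Total 6.
Augment s->N->P->dst: bottleneck 2. Total 8.
No augmenting path remains in the residual graph.

8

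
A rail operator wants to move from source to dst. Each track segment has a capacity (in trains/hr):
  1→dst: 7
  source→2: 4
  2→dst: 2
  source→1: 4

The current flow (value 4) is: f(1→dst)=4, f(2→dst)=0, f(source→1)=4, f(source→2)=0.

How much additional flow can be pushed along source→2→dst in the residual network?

Residual capacities along the path: source→2: 4, 2→dst: 2.
Minimum is 2.

2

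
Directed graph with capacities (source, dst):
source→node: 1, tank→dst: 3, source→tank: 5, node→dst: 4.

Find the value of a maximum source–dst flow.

4

Augment source→tank→dst: bottleneck 3. Total 3.
Augment source→node→dst: bottleneck 1. Total 4.
No augmenting path remains in the residual graph.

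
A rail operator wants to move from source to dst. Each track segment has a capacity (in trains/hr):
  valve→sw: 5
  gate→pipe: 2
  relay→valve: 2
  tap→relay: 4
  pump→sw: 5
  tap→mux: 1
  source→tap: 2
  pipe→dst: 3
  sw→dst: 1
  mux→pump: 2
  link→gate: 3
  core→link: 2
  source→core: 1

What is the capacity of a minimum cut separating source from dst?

Max flow = 2 (via 2 augmenting paths).
In the residual at optimum, the set reachable from source is {mux, pump, relay, source, sw, tap, valve}.
Cut edges: source→core (cap 1), sw→dst (cap 1). Sum = 2.

2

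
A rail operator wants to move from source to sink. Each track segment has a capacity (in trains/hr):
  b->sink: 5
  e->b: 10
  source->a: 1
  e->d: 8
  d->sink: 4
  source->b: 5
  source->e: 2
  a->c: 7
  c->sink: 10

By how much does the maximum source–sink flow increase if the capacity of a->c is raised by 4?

0

Original max flow = 8.
Edge a->c does not cross the min cut (source side {source}), so extra capacity there cannot help.
New max flow = 8. Increase = 0.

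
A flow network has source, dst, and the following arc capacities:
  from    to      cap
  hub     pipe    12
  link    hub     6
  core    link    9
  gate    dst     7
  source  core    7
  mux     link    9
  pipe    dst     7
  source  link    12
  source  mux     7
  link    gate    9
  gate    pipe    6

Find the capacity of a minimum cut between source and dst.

14

Max flow = 14 (via 4 augmenting paths).
In the residual at optimum, the set reachable from source is {core, gate, hub, link, mux, pipe, source}.
Cut edges: gate→dst (cap 7), pipe→dst (cap 7). Sum = 14.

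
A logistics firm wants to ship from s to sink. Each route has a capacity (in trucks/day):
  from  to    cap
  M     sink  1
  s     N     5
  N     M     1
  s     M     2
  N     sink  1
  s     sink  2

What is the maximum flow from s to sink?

Augment s->sink: bottleneck 2. Total 2.
Augment s->N->sink: bottleneck 1. Total 3.
Augment s->M->sink: bottleneck 1. Total 4.
No augmenting path remains in the residual graph.

4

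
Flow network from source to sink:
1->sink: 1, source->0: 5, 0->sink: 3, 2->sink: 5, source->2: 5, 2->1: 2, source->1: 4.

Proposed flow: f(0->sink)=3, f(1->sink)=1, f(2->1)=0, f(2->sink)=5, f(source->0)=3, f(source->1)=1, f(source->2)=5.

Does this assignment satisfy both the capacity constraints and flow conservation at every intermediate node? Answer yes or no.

Yes

Every edge has 0 ≤ f(e) ≤ cap(e).
At each intermediate node, inflow equals outflow.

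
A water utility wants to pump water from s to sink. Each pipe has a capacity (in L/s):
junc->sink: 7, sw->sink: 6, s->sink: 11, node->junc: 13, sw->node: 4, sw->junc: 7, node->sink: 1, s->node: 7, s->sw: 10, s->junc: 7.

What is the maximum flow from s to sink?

Augment s->sink: bottleneck 11. Total 11.
Augment s->sw->sink: bottleneck 6. Total 17.
Augment s->node->sink: bottleneck 1. Total 18.
Augment s->junc->sink: bottleneck 7. Total 25.
No augmenting path remains in the residual graph.

25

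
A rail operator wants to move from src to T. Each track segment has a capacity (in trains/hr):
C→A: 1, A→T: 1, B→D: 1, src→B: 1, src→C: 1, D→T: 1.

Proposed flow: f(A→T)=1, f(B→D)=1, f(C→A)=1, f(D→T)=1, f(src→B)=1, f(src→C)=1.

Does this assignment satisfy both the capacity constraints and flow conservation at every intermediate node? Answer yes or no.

Every edge has 0 ≤ f(e) ≤ cap(e).
At each intermediate node, inflow equals outflow.

Yes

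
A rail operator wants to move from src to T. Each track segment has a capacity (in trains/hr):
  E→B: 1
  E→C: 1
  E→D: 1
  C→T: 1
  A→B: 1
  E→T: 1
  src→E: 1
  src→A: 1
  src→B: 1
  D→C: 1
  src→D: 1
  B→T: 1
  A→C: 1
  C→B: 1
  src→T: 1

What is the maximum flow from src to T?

Augment src→T: bottleneck 1. Total 1.
Augment src→E→T: bottleneck 1. Total 2.
Augment src→B→T: bottleneck 1. Total 3.
Augment src→A→C→T: bottleneck 1. Total 4.
No augmenting path remains in the residual graph.

4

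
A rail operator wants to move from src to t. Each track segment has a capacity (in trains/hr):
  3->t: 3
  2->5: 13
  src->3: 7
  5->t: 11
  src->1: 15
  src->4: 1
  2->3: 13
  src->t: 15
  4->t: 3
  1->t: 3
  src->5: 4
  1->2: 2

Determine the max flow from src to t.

Augment src->t: bottleneck 15. Total 15.
Augment src->1->t: bottleneck 3. Total 18.
Augment src->4->t: bottleneck 1. Total 19.
Augment src->3->t: bottleneck 3. Total 22.
Augment src->5->t: bottleneck 4. Total 26.
Augment src->1->2->5->t: bottleneck 2. Total 28.
No augmenting path remains in the residual graph.

28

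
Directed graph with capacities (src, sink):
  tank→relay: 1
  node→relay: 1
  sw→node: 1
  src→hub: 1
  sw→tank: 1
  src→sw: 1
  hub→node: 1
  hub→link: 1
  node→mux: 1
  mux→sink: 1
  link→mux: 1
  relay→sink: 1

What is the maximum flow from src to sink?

2

Augment src→sw→tank→relay→sink: bottleneck 1. Total 1.
Augment src→hub→node→mux→sink: bottleneck 1. Total 2.
No augmenting path remains in the residual graph.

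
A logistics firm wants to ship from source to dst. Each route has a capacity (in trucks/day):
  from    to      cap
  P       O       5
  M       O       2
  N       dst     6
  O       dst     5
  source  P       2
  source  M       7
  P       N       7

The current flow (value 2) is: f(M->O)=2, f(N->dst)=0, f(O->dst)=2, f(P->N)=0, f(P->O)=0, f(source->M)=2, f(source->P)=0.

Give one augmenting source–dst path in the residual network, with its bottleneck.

source->P->O->dst, bottleneck 2

Residual along source->P->O->dst: source->P: 2, P->O: 5, O->dst: 3.
Bottleneck = min = 2.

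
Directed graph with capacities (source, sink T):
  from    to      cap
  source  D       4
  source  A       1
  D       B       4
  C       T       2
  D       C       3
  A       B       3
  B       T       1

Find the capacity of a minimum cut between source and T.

3

Max flow = 3 (via 2 augmenting paths).
In the residual at optimum, the set reachable from source is {A, B, C, D, source}.
Cut edges: B->T (cap 1), C->T (cap 2). Sum = 3.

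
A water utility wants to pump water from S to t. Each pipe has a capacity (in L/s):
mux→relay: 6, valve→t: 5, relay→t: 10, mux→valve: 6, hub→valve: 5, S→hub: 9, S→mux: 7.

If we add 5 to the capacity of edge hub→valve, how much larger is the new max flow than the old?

Original max flow = 11.
Edge hub→valve does not cross the min cut (source side {S, hub, mux, valve}), so extra capacity there cannot help.
New max flow = 11. Increase = 0.

0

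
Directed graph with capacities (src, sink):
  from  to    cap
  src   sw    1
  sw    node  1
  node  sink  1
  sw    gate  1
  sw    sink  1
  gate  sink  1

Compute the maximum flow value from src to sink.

Augment src→sw→sink: bottleneck 1. Total 1.
No augmenting path remains in the residual graph.

1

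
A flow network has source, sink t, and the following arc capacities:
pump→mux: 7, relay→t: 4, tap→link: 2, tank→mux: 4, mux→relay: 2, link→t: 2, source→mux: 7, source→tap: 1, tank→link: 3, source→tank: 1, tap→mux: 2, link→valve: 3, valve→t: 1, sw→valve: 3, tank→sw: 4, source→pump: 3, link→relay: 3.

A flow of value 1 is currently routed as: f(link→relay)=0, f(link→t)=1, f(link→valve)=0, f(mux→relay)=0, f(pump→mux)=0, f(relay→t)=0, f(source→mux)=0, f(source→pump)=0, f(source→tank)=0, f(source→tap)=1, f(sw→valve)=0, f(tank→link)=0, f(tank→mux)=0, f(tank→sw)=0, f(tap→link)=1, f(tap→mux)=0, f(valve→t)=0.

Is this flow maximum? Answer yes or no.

No

Residual path source→tank→link→t has bottleneck 1 > 0.
Pushing 1 along it raises the flow to 2, so the given flow is not maximum.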